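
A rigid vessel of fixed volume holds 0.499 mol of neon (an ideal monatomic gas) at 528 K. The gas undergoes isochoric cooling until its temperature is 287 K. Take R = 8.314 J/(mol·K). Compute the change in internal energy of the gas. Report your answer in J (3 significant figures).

Constant volume ⇒ W = 0, so Q = ΔU = nCᵥΔT with Cᵥ = 3R/2 = 12.47 J/(mol·K).
ΔU = (0.499)(12.47)(287 − 528) = -1500 J.

ΔU ≈ -1500 J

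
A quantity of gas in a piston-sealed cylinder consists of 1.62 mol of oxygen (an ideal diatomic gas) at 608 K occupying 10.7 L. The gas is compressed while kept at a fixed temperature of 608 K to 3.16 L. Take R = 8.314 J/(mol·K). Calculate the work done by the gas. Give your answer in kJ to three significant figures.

W ≈ -9.99 kJ

Isothermal: W = nRT ln(V₂/V₁).
W = (1.62)(8.314)(608) × ln(3.16/10.7)
  = 8189 × -1.22
W_by_gas = -9988 J.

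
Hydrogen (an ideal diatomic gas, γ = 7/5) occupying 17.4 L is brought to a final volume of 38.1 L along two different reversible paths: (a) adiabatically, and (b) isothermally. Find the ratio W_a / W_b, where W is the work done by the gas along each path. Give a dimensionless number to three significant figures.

W_a / W_b ≈ 0.858

Path (a) adiabatic: W = P₁V₁(1 − (V₁/V₂)^(γ−1))/(γ−1) → W_a/(P₁V₁) = 0.6728.
Path (b) isothermal: W = P₁V₁ ln(V₂/V₁) → W_b/(P₁V₁) = 0.7837.
W_a / W_b = 0.6728 / 0.7837 = 0.8584.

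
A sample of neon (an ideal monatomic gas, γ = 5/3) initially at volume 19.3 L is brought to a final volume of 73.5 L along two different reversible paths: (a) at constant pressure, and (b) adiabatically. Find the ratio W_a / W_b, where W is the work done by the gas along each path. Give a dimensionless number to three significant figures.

W_a / W_b ≈ 3.17

Path (a) isobaric: W = P₁(V₂ − V₁) → W_a/(P₁V₁) = 2.808.
Path (b) adiabatic: W = P₁V₁(1 − (V₁/V₂)^(γ−1))/(γ−1) → W_b/(P₁V₁) = 0.8849.
W_a / W_b = 2.808 / 0.8849 = 3.174.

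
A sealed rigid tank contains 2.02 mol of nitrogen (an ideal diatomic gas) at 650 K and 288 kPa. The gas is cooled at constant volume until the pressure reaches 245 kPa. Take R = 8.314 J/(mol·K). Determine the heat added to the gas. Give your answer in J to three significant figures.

Q ≈ -4070 J

Constant volume ⇒ W = 0, so Q = ΔU = nCᵥΔT with Cᵥ = 5R/2 = 20.79 J/(mol·K).
At constant V, T₂/T₁ = P₂/P₁ ⇒ ΔT = T₁(P₂/P₁ − 1) = 650·(245/288 − 1) = -97.05 K.
ΔU = (2.02)(20.79)(-97.05) = -4075 J.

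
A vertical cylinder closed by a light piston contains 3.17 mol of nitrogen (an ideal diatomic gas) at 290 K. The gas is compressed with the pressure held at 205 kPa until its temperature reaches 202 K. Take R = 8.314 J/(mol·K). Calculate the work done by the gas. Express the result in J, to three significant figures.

W ≈ -2320 J

Isobaric: W = P ΔV = nR ΔT.
W = (3.17)(8.314)(202 − 290) = -2319 J.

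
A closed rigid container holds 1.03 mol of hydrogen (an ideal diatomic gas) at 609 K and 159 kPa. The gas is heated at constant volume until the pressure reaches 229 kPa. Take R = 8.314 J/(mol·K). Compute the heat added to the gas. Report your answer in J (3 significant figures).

Q ≈ 5740 J

Constant volume ⇒ W = 0, so Q = ΔU = nCᵥΔT with Cᵥ = 5R/2 = 20.79 J/(mol·K).
At constant V, T₂/T₁ = P₂/P₁ ⇒ ΔT = T₁(P₂/P₁ − 1) = 609·(229/159 − 1) = 268.1 K.
ΔU = (1.03)(20.79)(268.1) = 5740 J.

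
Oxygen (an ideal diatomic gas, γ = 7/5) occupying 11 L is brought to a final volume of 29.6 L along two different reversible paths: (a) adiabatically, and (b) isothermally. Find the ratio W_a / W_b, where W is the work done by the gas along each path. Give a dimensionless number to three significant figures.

Path (a) adiabatic: W = P₁V₁(1 − (V₁/V₂)^(γ−1))/(γ−1) → W_a/(P₁V₁) = 0.8174.
Path (b) isothermal: W = P₁V₁ ln(V₂/V₁) → W_b/(P₁V₁) = 0.9899.
W_a / W_b = 0.8174 / 0.9899 = 0.8258.

W_a / W_b ≈ 0.826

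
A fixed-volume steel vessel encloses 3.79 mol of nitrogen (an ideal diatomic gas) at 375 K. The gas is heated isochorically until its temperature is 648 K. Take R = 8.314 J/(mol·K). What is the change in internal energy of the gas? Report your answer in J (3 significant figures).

Constant volume ⇒ W = 0, so Q = ΔU = nCᵥΔT with Cᵥ = 5R/2 = 20.79 J/(mol·K).
ΔU = (3.79)(20.79)(648 − 375) = 21506 J.

ΔU ≈ 21500 J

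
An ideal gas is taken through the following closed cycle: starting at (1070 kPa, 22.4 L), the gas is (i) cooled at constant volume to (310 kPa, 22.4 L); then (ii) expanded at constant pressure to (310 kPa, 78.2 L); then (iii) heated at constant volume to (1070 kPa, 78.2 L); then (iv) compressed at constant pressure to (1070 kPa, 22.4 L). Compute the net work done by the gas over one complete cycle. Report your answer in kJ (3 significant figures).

W_net ≈ -42.4 kJ

Constant-volume legs do no work.
W(ii) = (310)(78.2 − 22.4) = 17298 J; W(iv) = (1070)(22.4 − 78.2) = -59706 J.
W_net = 17298 − 59706 = -42408 J (the counter-clockwise enclosed area).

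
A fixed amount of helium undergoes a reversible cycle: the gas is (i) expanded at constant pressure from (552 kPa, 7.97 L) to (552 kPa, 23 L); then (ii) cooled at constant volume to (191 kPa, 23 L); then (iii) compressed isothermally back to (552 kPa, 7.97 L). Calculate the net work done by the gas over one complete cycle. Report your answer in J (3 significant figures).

Leg (i): W = PΔV = (552)(23 − 7.97) = 8297 J.
Leg (ii): W = 0.
Leg (iii): W = PᵢVᵢ ln(V_f/Vᵢ) = (4393) ln(7.97/23) = -4656 J.
W_net = 8297 − 4656 = 3641 J.

W_net ≈ 3640 J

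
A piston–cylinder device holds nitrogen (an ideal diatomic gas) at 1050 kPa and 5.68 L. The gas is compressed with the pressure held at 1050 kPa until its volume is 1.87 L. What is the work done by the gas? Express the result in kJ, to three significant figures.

W ≈ -4.00 kJ

Isobaric: W = P ΔV.
W = (1050 kPa)(1.87 − 5.68 L) = (1050)(-3.81) = -4000 J.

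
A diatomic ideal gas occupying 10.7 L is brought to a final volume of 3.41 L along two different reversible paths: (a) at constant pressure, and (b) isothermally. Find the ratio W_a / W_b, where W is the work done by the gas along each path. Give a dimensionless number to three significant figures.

Path (a) isobaric: W = P₁(V₂ − V₁) → W_a/(P₁V₁) = -0.6813.
Path (b) isothermal: W = P₁V₁ ln(V₂/V₁) → W_b/(P₁V₁) = -1.144.
W_a / W_b = -0.6813 / -1.144 = 0.5958.

W_a / W_b ≈ 0.596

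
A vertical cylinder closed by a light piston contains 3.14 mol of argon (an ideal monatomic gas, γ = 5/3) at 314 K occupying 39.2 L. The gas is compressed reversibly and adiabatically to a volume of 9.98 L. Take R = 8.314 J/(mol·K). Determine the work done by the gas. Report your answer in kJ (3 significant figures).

Adiabatic: TV^(γ−1) = const with γ = 5/3.
T₂ = T₁ (V₁/V₂)^(γ−1) = 314 × (39.2/9.98)^0.667 = 314 × 2.489 = 781.7 K.
W_by = nCᵥ(T₁ − T₂) = (3.14)(12.47)(314 − 781.7) = -18314 J.

W ≈ -18.3 kJ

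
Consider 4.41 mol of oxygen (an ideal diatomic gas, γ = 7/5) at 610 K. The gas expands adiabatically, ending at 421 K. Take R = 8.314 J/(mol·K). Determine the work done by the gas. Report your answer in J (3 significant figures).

W ≈ 17300 J

Adiabatic ⇒ Q = 0, so W_by = −ΔU = nCᵥ(T₁ − T₂).
Cᵥ = 5R/2 = 20.79 J/(mol·K).
W = (4.41)(20.79)(610 − 421) = 17324 J.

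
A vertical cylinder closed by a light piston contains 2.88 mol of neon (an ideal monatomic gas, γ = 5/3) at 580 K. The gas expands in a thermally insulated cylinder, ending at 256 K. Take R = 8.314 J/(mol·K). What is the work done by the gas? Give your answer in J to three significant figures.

Adiabatic ⇒ Q = 0, so W_by = −ΔU = nCᵥ(T₁ − T₂).
Cᵥ = 3R/2 = 12.47 J/(mol·K).
W = (2.88)(12.47)(580 − 256) = 11637 J.

W ≈ 11600 J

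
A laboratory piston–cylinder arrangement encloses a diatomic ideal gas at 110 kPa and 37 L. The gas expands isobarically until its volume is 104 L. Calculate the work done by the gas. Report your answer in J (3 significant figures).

W ≈ 7370 J

Isobaric: W = P ΔV.
W = (110 kPa)(104 − 37 L) = (110)(67) = 7370 J.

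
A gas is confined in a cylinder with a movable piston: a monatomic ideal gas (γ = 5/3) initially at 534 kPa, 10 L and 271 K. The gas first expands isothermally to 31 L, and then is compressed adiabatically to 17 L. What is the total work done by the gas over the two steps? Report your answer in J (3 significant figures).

W_total ≈ 2100 J

Step 1 (isothermal): W = P₁V₁ ln(V₂/V₁) = (5340) ln(31/10) = 6042 J.
After step 1: P = 172.3 kPa, V = 31 L, T = 271 K.
Step 2 (adiabatic): W = (P₁V₁ − P₂V₂)/(γ−1) = (5340 − 7970)/0.667 = -3946 J.
W_total = 6042 − 3946 = 2096 J.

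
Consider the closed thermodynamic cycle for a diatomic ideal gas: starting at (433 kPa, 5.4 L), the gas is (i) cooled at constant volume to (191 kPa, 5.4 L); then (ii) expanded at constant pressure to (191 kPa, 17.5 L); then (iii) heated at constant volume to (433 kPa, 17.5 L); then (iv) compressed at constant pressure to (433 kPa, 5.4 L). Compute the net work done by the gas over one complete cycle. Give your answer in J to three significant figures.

Constant-volume legs do no work.
W(ii) = (191)(17.5 − 5.4) = 2311 J; W(iv) = (433)(5.4 − 17.5) = -5239 J.
W_net = 2311 − 5239 = -2928 J (the counter-clockwise enclosed area).

W_net ≈ -2930 J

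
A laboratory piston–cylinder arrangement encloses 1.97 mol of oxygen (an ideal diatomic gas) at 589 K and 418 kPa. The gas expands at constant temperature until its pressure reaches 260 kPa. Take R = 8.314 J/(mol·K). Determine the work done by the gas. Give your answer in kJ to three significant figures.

W ≈ 4.58 kJ

Isothermal process: W = nRT ln(V₂/V₁) = nRT ln(P₁/P₂).
W = (1.97)(8.314)(589) × ln(418/260)
  = 9647 × ln(1.608) = 9647 × 0.4748
W_by_gas = 4580 J.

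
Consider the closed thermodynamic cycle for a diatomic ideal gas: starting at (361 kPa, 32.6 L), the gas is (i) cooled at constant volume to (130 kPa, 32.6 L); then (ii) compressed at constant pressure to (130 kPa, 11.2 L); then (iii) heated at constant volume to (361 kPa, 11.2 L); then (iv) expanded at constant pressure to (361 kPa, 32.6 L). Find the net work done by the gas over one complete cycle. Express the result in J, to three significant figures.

W_net ≈ 4940 J

Constant-volume legs do no work.
W(ii) = (130)(11.2 − 32.6) = -2782 J; W(iv) = (361)(32.6 − 11.2) = 7725 J.
W_net = -2782 + 7725 = 4943 J (the clockwise enclosed area).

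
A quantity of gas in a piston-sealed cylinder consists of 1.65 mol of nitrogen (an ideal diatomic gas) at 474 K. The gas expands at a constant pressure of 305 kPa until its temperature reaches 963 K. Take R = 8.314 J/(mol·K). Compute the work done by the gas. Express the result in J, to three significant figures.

W ≈ 6710 J

Isobaric: W = P ΔV = nR ΔT.
W = (1.65)(8.314)(963 − 474) = 6708 J.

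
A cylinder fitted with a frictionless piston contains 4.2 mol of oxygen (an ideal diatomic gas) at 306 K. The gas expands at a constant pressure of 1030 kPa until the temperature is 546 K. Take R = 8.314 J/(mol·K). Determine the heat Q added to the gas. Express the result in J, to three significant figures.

Q ≈ 29300 J

Isobaric: W = nRΔT = (4.2)(8.314)(240) = 8381 J.
ΔU = nCᵥΔT with Cᵥ = 5R/2: ΔU = (4.2)(20.79)(240) = 20951 J.
Q = ΔU + W = 20951 + 8381 = 29332 J.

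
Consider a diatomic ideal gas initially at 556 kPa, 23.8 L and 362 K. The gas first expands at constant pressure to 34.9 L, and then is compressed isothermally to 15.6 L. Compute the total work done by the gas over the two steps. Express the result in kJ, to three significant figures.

W_total ≈ -9.45 kJ

Step 1 (isobaric): W = PΔV = (556 kPa)(34.9 − 23.8 L) = 6172 J.
After step 1: P = 556 kPa, V = 34.9 L, T = 530.8 K.
Step 2 (isothermal): W = P₁V₁ ln(V₂/V₁) = (19404) ln(15.6/34.9) = -15625 J.
W_total = 6172 − 15625 = -9453 J.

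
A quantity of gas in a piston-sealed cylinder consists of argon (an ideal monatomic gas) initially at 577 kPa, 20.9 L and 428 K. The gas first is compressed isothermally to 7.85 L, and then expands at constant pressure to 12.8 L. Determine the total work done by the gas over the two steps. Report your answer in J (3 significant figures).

Step 1 (isothermal): W = P₁V₁ ln(V₂/V₁) = (12059) ln(7.85/20.9) = -11809 J.
After step 1: P = 1536 kPa, V = 7.85 L, T = 428 K.
Step 2 (isobaric): W = PΔV = (1536 kPa)(12.8 − 7.85 L) = 7604 J.
W_total = -11809 + 7604 = -4205 J.

W_total ≈ -4200 J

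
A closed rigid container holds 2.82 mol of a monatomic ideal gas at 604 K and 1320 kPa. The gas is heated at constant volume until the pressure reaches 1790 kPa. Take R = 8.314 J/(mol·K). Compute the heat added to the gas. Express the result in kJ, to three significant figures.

Constant volume ⇒ W = 0, so Q = ΔU = nCᵥΔT with Cᵥ = 3R/2 = 12.47 J/(mol·K).
At constant V, T₂/T₁ = P₂/P₁ ⇒ ΔT = T₁(P₂/P₁ − 1) = 604·(1790/1320 − 1) = 215.1 K.
ΔU = (2.82)(12.47)(215.1) = 7563 J.

Q ≈ 7.56 kJ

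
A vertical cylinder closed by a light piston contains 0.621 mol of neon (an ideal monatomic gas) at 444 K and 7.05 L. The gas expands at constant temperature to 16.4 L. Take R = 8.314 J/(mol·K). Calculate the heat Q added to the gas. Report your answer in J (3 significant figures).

Isothermal ⇒ ΔU = 0, so Q = W = nRT ln(V₂/V₁).
Q = (0.621)(8.314)(444) ln(16.4/7.05) = 2292 × 0.8443 = 1935 J.

Q ≈ 1940 J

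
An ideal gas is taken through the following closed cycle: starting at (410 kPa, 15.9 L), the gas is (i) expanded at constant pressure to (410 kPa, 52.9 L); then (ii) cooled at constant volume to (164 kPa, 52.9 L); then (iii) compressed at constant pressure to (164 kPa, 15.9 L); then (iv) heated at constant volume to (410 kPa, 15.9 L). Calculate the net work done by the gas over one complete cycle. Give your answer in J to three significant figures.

Constant-volume legs do no work.
W(i) = (410)(52.9 − 15.9) = 15170 J; W(iii) = (164)(15.9 − 52.9) = -6068 J.
W_net = 15170 − 6068 = 9102 J (the clockwise enclosed area).

W_net ≈ 9100 J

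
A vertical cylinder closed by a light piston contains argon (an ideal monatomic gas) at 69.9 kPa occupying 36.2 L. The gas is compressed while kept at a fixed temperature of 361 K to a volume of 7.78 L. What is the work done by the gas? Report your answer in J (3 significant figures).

Isothermal: W = nRT ln(V₂/V₁) = P₁V₁ ln(V₂/V₁).
P₁V₁ = (69.9 kPa)(36.2 L) = 2530 J.
W = 2530 × ln(7.78/36.2) = 2530 × -1.538
W_by_gas = -3890 J.

W ≈ -3890 J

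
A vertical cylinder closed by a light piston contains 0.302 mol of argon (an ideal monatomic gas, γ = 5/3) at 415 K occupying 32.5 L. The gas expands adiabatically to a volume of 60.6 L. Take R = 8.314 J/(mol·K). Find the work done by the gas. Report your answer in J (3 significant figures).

W ≈ 531 J

Adiabatic: TV^(γ−1) = const with γ = 5/3.
T₂ = T₁ (V₁/V₂)^(γ−1) = 415 × (32.5/60.6)^0.667 = 415 × 0.6601 = 273.9 K.
W_by = nCᵥ(T₁ − T₂) = (0.302)(12.47)(415 − 273.9) = 531.3 J.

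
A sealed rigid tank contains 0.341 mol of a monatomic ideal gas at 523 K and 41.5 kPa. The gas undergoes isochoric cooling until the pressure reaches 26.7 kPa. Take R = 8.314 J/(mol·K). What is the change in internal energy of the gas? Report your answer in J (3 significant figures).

ΔU ≈ -793 J

Constant volume ⇒ W = 0, so Q = ΔU = nCᵥΔT with Cᵥ = 3R/2 = 12.47 J/(mol·K).
At constant V, T₂/T₁ = P₂/P₁ ⇒ ΔT = T₁(P₂/P₁ − 1) = 523·(26.7/41.5 − 1) = -186.5 K.
ΔU = (0.341)(12.47)(-186.5) = -793.2 J.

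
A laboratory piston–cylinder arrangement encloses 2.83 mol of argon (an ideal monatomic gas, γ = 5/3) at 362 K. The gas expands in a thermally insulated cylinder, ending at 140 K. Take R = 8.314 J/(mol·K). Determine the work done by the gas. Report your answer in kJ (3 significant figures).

Adiabatic ⇒ Q = 0, so W_by = −ΔU = nCᵥ(T₁ − T₂).
Cᵥ = 3R/2 = 12.47 J/(mol·K).
W = (2.83)(12.47)(362 − 140) = 7835 J.

W ≈ 7.84 kJ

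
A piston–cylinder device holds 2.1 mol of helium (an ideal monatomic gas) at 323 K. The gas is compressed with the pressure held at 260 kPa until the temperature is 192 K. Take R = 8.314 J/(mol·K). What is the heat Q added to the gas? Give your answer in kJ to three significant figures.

Q ≈ -5.72 kJ

Isobaric: W = nRΔT = (2.1)(8.314)(-131) = -2287 J.
ΔU = nCᵥΔT with Cᵥ = 3R/2: ΔU = (2.1)(12.47)(-131) = -3431 J.
Q = ΔU + W = -3431 − 2287 = -5718 J.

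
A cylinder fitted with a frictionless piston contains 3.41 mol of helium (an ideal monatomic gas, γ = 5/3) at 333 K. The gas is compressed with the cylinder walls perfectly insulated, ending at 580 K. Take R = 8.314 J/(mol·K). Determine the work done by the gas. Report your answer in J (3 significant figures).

W ≈ -10500 J

Adiabatic ⇒ Q = 0, so W_by = −ΔU = nCᵥ(T₁ − T₂).
Cᵥ = 3R/2 = 12.47 J/(mol·K).
W = (3.41)(12.47)(333 − 580) = -10504 J.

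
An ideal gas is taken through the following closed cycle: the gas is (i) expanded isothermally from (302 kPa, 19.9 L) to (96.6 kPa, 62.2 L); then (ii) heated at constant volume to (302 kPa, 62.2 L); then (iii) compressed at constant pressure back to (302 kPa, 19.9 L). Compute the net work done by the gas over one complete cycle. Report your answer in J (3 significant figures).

Leg (i): W = PᵢVᵢ ln(V_f/Vᵢ) = (6010) ln(62.2/19.9) = 6849 J.
Leg (ii): W = 0.
Leg (iii): W = PΔV = (302)(19.9 − 62.2) = -12775 J.
W_net = 6849 − 12775 = -5926 J.

W_net ≈ -5930 J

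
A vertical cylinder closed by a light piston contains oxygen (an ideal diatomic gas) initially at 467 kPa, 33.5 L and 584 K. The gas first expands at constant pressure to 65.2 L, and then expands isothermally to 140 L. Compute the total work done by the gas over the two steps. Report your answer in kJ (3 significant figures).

W_total ≈ 38.1 kJ

Step 1 (isobaric): W = PΔV = (467 kPa)(65.2 − 33.5 L) = 14804 J.
After step 1: P = 467 kPa, V = 65.2 L, T = 1137 K.
Step 2 (isothermal): W = P₁V₁ ln(V₂/V₁) = (30448) ln(140/65.2) = 23268 J.
W_total = 14804 + 23268 = 38072 J.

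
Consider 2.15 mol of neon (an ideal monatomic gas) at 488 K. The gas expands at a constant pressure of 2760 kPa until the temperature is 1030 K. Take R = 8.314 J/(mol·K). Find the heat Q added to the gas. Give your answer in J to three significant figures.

Q ≈ 24200 J

Isobaric: W = nRΔT = (2.15)(8.314)(542) = 9688 J.
ΔU = nCᵥΔT with Cᵥ = 3R/2: ΔU = (2.15)(12.47)(542) = 14532 J.
Q = ΔU + W = 14532 + 9688 = 24221 J.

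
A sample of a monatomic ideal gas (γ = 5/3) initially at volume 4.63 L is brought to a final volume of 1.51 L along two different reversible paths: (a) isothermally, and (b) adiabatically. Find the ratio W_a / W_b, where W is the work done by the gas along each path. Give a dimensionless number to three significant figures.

W_a / W_b ≈ 0.673

Path (a) isothermal: W = P₁V₁ ln(V₂/V₁) → W_a/(P₁V₁) = -1.12.
Path (b) adiabatic: W = P₁V₁(1 − (V₁/V₂)^(γ−1))/(γ−1) → W_b/(P₁V₁) = -1.666.
W_a / W_b = -1.12 / -1.666 = 0.6726.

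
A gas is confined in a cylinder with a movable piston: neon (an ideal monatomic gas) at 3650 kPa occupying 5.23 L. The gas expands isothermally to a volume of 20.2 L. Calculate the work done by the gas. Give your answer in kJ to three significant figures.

Isothermal: W = nRT ln(V₂/V₁) = P₁V₁ ln(V₂/V₁).
P₁V₁ = (3650 kPa)(5.23 L) = 19090 J.
W = 19090 × ln(20.2/5.23) = 19090 × 1.351
W_by_gas = 25795 J.

W ≈ 25.8 kJ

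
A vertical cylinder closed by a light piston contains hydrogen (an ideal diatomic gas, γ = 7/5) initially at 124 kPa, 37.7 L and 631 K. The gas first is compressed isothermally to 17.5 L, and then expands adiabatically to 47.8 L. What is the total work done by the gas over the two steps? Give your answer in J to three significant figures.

Step 1 (isothermal): W = P₁V₁ ln(V₂/V₁) = (4675) ln(17.5/37.7) = -3588 J.
After step 1: P = 267.1 kPa, V = 17.5 L, T = 631 K.
Step 2 (adiabatic): W = (P₁V₁ − P₂V₂)/(γ−1) = (4675 − 3128)/0.4 = 3868 J.
W_total = -3588 + 3868 = 280.4 J.

W_total ≈ 280 J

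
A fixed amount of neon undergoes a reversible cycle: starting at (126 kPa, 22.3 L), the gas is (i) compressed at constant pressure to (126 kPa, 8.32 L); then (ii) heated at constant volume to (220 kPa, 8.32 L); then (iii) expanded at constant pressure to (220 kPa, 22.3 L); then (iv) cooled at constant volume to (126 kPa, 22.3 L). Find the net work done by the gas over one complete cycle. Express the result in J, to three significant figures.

W_net ≈ 1310 J

Constant-volume legs do no work.
W(i) = (126)(8.32 − 22.3) = -1761 J; W(iii) = (220)(22.3 − 8.32) = 3076 J.
W_net = -1761 + 3076 = 1314 J (the clockwise enclosed area).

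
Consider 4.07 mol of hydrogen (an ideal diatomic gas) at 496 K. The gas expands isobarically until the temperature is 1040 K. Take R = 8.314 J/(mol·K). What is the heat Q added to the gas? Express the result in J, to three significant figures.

Q ≈ 64400 J

Isobaric: W = nRΔT = (4.07)(8.314)(544) = 18408 J.
ΔU = nCᵥΔT with Cᵥ = 5R/2: ΔU = (4.07)(20.79)(544) = 46020 J.
Q = ΔU + W = 46020 + 18408 = 64428 J.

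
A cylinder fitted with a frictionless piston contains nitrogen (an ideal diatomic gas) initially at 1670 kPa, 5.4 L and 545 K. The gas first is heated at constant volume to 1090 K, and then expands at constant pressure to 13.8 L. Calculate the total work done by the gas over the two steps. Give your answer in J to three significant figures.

Step 1 (isochoric): W = 0 (constant volume).
After step 1: P = 3340 kPa (V unchanged).
Step 2 (isobaric): W = PΔV = (3340 kPa)(13.8 − 5.4 L) = 28056 J.
W_total = 0 + 28056 = 28056 J.

W_total ≈ 28100 J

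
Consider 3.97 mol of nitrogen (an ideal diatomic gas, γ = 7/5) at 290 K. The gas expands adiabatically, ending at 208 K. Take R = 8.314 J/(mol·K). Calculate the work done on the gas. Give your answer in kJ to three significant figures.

Adiabatic ⇒ Q = 0, so W_by = −ΔU = nCᵥ(T₁ − T₂).
Cᵥ = 5R/2 = 20.79 J/(mol·K).
W = (3.97)(20.79)(290 − 208) = 6766 J.
Work on gas = −W_by = -6766 J.

W ≈ -6.77 kJ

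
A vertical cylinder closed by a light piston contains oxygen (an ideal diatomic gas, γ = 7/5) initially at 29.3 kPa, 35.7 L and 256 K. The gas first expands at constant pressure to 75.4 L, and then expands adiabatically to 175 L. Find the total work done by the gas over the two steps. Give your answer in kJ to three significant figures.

Step 1 (isobaric): W = PΔV = (29.3 kPa)(75.4 − 35.7 L) = 1163 J.
After step 1: P = 29.3 kPa, V = 75.4 L, T = 540.7 K.
Step 2 (adiabatic): W = (P₁V₁ − P₂V₂)/(γ−1) = (2209 − 1578)/0.4 = 1579 J.
W_total = 1163 + 1579 = 2742 J.

W_total ≈ 2.74 kJ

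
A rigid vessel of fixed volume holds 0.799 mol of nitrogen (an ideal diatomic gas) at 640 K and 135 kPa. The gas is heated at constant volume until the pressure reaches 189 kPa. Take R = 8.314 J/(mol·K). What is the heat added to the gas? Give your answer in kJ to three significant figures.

Q ≈ 4.25 kJ

Constant volume ⇒ W = 0, so Q = ΔU = nCᵥΔT with Cᵥ = 5R/2 = 20.79 J/(mol·K).
At constant V, T₂/T₁ = P₂/P₁ ⇒ ΔT = T₁(P₂/P₁ − 1) = 640·(189/135 − 1) = 256 K.
ΔU = (0.799)(20.79)(256) = 4251 J.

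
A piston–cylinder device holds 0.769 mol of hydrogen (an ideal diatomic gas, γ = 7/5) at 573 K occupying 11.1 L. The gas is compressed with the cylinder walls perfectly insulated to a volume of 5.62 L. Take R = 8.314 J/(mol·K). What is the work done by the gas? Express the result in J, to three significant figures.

Adiabatic: TV^(γ−1) = const with γ = 7/5.
T₂ = T₁ (V₁/V₂)^(γ−1) = 573 × (11.1/5.62)^0.4 = 573 × 1.313 = 752.3 K.
W_by = nCᵥ(T₁ − T₂) = (0.769)(20.79)(573 − 752.3) = -2866 J.

W ≈ -2870 J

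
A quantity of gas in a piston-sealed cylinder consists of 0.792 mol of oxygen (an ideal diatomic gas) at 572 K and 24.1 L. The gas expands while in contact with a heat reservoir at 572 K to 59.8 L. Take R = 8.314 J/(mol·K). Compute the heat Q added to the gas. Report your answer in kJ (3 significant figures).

Isothermal ⇒ ΔU = 0, so Q = W = nRT ln(V₂/V₁).
Q = (0.792)(8.314)(572) ln(59.8/24.1) = 3766 × 0.9088 = 3423 J.

Q ≈ 3.42 kJ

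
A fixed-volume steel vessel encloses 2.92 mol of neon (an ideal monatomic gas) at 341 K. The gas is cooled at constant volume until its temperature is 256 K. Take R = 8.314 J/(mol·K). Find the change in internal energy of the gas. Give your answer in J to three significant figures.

Constant volume ⇒ W = 0, so Q = ΔU = nCᵥΔT with Cᵥ = 3R/2 = 12.47 J/(mol·K).
ΔU = (2.92)(12.47)(256 − 341) = -3095 J.

ΔU ≈ -3100 J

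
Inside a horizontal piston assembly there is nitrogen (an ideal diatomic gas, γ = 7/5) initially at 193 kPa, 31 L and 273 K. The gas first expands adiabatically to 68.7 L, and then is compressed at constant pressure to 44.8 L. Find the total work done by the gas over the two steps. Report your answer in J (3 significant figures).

W_total ≈ 2560 J

Step 1 (adiabatic): W = (P₁V₁ − P₂V₂)/(γ−1) = (5983 − 4352)/0.4 = 4078 J.
After step 1: P = 63.35 kPa, V = 68.7 L, T = 198.6 K.
Step 2 (isobaric): W = PΔV = (63.35 kPa)(44.8 − 68.7 L) = -1514 J.
W_total = 4078 − 1514 = 2564 J.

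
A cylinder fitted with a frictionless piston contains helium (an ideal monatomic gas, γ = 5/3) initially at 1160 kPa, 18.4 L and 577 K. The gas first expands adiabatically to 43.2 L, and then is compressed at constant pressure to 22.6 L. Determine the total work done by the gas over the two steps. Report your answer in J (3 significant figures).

W_total ≈ 8130 J

Step 1 (adiabatic): W = (P₁V₁ − P₂V₂)/(γ−1) = (21344 − 12083)/0.667 = 13892 J.
After step 1: P = 279.7 kPa, V = 43.2 L, T = 326.6 K.
Step 2 (isobaric): W = PΔV = (279.7 kPa)(22.6 − 43.2 L) = -5762 J.
W_total = 13892 − 5762 = 8130 J.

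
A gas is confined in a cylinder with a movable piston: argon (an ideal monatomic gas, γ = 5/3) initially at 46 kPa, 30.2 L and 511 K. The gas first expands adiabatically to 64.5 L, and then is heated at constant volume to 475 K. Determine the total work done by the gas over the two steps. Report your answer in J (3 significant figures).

W_total ≈ 827 J

Step 1 (adiabatic): W = (P₁V₁ − P₂V₂)/(γ−1) = (1389 − 837.7)/0.667 = 827.3 J.
Step 2 (isochoric): W = 0 (constant volume).
W_total = 827.3 + 0 = 827.3 J.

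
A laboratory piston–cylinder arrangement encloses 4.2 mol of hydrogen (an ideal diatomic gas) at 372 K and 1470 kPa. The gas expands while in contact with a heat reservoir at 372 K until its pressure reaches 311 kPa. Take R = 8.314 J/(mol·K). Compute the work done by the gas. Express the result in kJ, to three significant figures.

W ≈ 20.2 kJ

Isothermal process: W = nRT ln(V₂/V₁) = nRT ln(P₁/P₂).
W = (4.2)(8.314)(372) × ln(1470/311)
  = 12990 × ln(4.727) = 12990 × 1.553
W_by_gas = 20176 J.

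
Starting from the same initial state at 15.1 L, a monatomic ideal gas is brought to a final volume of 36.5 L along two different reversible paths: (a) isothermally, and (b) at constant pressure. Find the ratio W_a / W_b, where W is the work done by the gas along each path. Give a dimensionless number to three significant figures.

W_a / W_b ≈ 0.623

Path (a) isothermal: W = P₁V₁ ln(V₂/V₁) → W_a/(P₁V₁) = 0.8826.
Path (b) isobaric: W = P₁(V₂ − V₁) → W_b/(P₁V₁) = 1.417.
W_a / W_b = 0.8826 / 1.417 = 0.6228.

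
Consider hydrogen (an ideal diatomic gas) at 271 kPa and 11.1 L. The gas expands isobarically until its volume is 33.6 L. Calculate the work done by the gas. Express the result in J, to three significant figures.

W ≈ 6100 J

Isobaric: W = P ΔV.
W = (271 kPa)(33.6 − 11.1 L) = (271)(22.5) = 6098 J.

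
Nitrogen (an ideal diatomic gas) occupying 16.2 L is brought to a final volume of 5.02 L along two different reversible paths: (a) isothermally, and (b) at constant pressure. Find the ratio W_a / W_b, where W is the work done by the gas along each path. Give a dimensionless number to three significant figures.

Path (a) isothermal: W = P₁V₁ ln(V₂/V₁) → W_a/(P₁V₁) = -1.172.
Path (b) isobaric: W = P₁(V₂ − V₁) → W_b/(P₁V₁) = -0.6901.
W_a / W_b = -1.172 / -0.6901 = 1.698.

W_a / W_b ≈ 1.70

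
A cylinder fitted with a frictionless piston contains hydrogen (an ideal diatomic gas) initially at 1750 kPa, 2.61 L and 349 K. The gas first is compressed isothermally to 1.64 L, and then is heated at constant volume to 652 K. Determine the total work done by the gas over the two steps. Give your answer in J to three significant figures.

Step 1 (isothermal): W = P₁V₁ ln(V₂/V₁) = (4568) ln(1.64/2.61) = -2122 J.
Step 2 (isochoric): W = 0 (constant volume).
W_total = -2122 + 0 = -2122 J.

W_total ≈ -2120 J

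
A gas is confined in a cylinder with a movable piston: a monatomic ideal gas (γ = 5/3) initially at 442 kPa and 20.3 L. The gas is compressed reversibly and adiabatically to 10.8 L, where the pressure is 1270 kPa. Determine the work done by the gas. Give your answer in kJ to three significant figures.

W ≈ -7.12 kJ

Adiabatic: W = (P₁V₁ − P₂V₂)/(γ − 1) with γ = 5/3.
P₁V₁ = 8973 J, P₂V₂ = 13716 J.
W = (8973 − 13716) / 0.6667 = -7115 J.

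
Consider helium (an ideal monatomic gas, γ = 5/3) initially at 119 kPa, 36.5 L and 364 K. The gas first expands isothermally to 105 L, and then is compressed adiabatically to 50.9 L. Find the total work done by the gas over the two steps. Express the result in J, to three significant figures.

W_total ≈ 547 J

Step 1 (isothermal): W = P₁V₁ ln(V₂/V₁) = (4344) ln(105/36.5) = 4590 J.
After step 1: P = 41.37 kPa, V = 105 L, T = 364 K.
Step 2 (adiabatic): W = (P₁V₁ − P₂V₂)/(γ−1) = (4344 − 7039)/0.667 = -4043 J.
W_total = 4590 − 4043 = 546.9 J.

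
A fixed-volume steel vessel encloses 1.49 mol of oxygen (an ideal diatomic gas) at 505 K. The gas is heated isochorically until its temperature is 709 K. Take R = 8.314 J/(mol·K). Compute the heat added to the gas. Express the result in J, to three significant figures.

Constant volume ⇒ W = 0, so Q = ΔU = nCᵥΔT with Cᵥ = 5R/2 = 20.79 J/(mol·K).
ΔU = (1.49)(20.79)(709 − 505) = 6318 J.

Q ≈ 6320 J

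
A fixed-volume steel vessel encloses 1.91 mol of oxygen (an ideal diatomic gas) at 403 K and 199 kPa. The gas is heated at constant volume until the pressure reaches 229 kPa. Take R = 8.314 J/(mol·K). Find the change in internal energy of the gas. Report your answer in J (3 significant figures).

ΔU ≈ 2410 J

Constant volume ⇒ W = 0, so Q = ΔU = nCᵥΔT with Cᵥ = 5R/2 = 20.79 J/(mol·K).
At constant V, T₂/T₁ = P₂/P₁ ⇒ ΔT = T₁(P₂/P₁ − 1) = 403·(229/199 − 1) = 60.75 K.
ΔU = (1.91)(20.79)(60.75) = 2412 J.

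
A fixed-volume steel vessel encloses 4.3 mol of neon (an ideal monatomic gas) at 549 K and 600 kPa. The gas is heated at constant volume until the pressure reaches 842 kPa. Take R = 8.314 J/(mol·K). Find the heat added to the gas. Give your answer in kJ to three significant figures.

Constant volume ⇒ W = 0, so Q = ΔU = nCᵥΔT with Cᵥ = 3R/2 = 12.47 J/(mol·K).
At constant V, T₂/T₁ = P₂/P₁ ⇒ ΔT = T₁(P₂/P₁ − 1) = 549·(842/600 − 1) = 221.4 K.
ΔU = (4.3)(12.47)(221.4) = 11874 J.

Q ≈ 11.9 kJ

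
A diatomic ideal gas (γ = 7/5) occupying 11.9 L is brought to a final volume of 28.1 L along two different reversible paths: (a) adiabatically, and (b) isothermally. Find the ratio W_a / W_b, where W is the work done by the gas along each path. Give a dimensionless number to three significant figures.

Path (a) adiabatic: W = P₁V₁(1 − (V₁/V₂)^(γ−1))/(γ−1) → W_a/(P₁V₁) = 0.7271.
Path (b) isothermal: W = P₁V₁ ln(V₂/V₁) → W_b/(P₁V₁) = 0.8592.
W_a / W_b = 0.7271 / 0.8592 = 0.8463.

W_a / W_b ≈ 0.846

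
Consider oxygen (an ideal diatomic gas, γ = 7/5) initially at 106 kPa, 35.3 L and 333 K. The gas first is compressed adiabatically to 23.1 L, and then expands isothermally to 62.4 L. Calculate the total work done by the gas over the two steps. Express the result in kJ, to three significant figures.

W_total ≈ 2.68 kJ

Step 1 (adiabatic): W = (P₁V₁ − P₂V₂)/(γ−1) = (3742 − 4433)/0.4 = -1729 J.
After step 1: P = 191.9 kPa, V = 23.1 L, T = 394.6 K.
Step 2 (isothermal): W = P₁V₁ ln(V₂/V₁) = (4433) ln(62.4/23.1) = 4406 J.
W_total = -1729 + 4406 = 2676 J.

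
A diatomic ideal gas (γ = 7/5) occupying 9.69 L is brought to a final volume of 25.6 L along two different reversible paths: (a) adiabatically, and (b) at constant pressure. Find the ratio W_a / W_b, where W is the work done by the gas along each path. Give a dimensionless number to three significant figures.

Path (a) adiabatic: W = P₁V₁(1 − (V₁/V₂)^(γ−1))/(γ−1) → W_a/(P₁V₁) = 0.805.
Path (b) isobaric: W = P₁(V₂ − V₁) → W_b/(P₁V₁) = 1.642.
W_a / W_b = 0.805 / 1.642 = 0.4903.

W_a / W_b ≈ 0.490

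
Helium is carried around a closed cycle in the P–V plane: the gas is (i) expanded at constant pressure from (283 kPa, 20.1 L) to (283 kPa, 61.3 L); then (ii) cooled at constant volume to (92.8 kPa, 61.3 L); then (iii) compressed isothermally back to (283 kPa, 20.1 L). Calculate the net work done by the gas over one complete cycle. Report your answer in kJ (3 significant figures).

Leg (i): W = PΔV = (283)(61.3 − 20.1) = 11660 J.
Leg (ii): W = 0.
Leg (iii): W = PᵢVᵢ ln(V_f/Vᵢ) = (5689) ln(20.1/61.3) = -6343 J.
W_net = 11660 − 6343 = 5316 J.

W_net ≈ 5.32 kJ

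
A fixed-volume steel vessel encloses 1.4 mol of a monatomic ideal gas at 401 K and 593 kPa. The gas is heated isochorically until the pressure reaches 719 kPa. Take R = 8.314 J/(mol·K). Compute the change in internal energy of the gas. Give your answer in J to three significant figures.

Constant volume ⇒ W = 0, so Q = ΔU = nCᵥΔT with Cᵥ = 3R/2 = 12.47 J/(mol·K).
At constant V, T₂/T₁ = P₂/P₁ ⇒ ΔT = T₁(P₂/P₁ − 1) = 401·(719/593 − 1) = 85.2 K.
ΔU = (1.4)(12.47)(85.2) = 1488 J.

ΔU ≈ 1490 J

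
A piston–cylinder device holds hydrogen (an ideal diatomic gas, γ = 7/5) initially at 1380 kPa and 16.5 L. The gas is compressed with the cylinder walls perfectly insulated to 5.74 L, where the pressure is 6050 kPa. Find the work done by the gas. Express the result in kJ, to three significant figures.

W ≈ -29.9 kJ

Adiabatic: W = (P₁V₁ − P₂V₂)/(γ − 1) with γ = 7/5.
P₁V₁ = 22770 J, P₂V₂ = 34727 J.
W = (22770 − 34727) / 0.4 = -29893 J.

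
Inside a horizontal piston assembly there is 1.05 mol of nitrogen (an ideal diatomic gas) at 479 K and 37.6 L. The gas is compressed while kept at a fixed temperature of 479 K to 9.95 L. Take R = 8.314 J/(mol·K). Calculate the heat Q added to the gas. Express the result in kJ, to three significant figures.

Isothermal ⇒ ΔU = 0, so Q = W = nRT ln(V₂/V₁).
Q = (1.05)(8.314)(479) ln(9.95/37.6) = 4182 × -1.329 = -5559 J.

Q ≈ -5.56 kJ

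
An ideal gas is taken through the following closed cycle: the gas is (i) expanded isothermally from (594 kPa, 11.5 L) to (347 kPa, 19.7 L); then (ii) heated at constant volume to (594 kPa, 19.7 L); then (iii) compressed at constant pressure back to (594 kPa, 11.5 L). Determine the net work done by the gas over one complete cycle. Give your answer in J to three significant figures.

Leg (i): W = PᵢVᵢ ln(V_f/Vᵢ) = (6831) ln(19.7/11.5) = 3677 J.
Leg (ii): W = 0.
Leg (iii): W = PΔV = (594)(11.5 − 19.7) = -4871 J.
W_net = 3677 − 4871 = -1194 J.

W_net ≈ -1190 J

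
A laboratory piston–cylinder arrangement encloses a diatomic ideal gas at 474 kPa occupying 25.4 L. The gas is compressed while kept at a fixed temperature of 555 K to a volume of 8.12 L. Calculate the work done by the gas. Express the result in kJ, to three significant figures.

W ≈ -13.7 kJ

Isothermal: W = nRT ln(V₂/V₁) = P₁V₁ ln(V₂/V₁).
P₁V₁ = (474 kPa)(25.4 L) = 12040 J.
W = 12040 × ln(8.12/25.4) = 12040 × -1.14
W_by_gas = -13730 J.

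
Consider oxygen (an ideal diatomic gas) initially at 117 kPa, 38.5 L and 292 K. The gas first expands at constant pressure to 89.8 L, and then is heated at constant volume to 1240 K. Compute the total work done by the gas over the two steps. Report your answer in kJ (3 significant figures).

Step 1 (isobaric): W = PΔV = (117 kPa)(89.8 − 38.5 L) = 6002 J.
Step 2 (isochoric): W = 0 (constant volume).
W_total = 6002 + 0 = 6002 J.

W_total ≈ 6.00 kJ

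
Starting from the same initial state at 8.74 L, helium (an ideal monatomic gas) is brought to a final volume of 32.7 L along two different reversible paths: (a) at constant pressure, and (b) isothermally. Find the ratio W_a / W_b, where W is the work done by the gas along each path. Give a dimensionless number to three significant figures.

W_a / W_b ≈ 2.08

Path (a) isobaric: W = P₁(V₂ − V₁) → W_a/(P₁V₁) = 2.741.
Path (b) isothermal: W = P₁V₁ ln(V₂/V₁) → W_b/(P₁V₁) = 1.319.
W_a / W_b = 2.741 / 1.319 = 2.078.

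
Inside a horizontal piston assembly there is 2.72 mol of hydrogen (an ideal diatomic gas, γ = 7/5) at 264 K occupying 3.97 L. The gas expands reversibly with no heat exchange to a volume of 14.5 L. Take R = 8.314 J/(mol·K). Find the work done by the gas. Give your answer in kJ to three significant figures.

W ≈ 6.04 kJ

Adiabatic: TV^(γ−1) = const with γ = 7/5.
T₂ = T₁ (V₁/V₂)^(γ−1) = 264 × (3.97/14.5)^0.4 = 264 × 0.5956 = 157.2 K.
W_by = nCᵥ(T₁ − T₂) = (2.72)(20.79)(264 − 157.2) = 6035 J.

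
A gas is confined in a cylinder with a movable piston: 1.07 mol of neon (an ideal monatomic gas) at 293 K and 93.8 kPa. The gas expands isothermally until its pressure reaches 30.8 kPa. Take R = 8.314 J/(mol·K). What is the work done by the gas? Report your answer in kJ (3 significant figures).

Isothermal process: W = nRT ln(V₂/V₁) = nRT ln(P₁/P₂).
W = (1.07)(8.314)(293) × ln(93.8/30.8)
  = 2607 × ln(3.045) = 2607 × 1.114
W_by_gas = 2903 J.

W ≈ 2.90 kJ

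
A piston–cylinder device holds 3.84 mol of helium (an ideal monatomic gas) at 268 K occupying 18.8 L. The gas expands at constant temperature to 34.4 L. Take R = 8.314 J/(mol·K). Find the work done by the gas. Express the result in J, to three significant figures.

Isothermal: W = nRT ln(V₂/V₁).
W = (3.84)(8.314)(268) × ln(34.4/18.8)
  = 8556 × 0.6042
W_by_gas = 5170 J.

W ≈ 5170 J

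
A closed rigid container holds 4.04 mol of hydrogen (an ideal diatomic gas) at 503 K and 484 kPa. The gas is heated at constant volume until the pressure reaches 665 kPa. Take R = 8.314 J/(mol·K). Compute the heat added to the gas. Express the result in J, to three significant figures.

Q ≈ 15800 J

Constant volume ⇒ W = 0, so Q = ΔU = nCᵥΔT with Cᵥ = 5R/2 = 20.79 J/(mol·K).
At constant V, T₂/T₁ = P₂/P₁ ⇒ ΔT = T₁(P₂/P₁ − 1) = 503·(665/484 − 1) = 188.1 K.
ΔU = (4.04)(20.79)(188.1) = 15795 J.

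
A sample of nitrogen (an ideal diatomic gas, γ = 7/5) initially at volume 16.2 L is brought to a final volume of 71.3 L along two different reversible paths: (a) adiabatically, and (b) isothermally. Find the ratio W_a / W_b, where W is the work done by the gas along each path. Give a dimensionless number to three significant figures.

W_a / W_b ≈ 0.754

Path (a) adiabatic: W = P₁V₁(1 − (V₁/V₂)^(γ−1))/(γ−1) → W_a/(P₁V₁) = 1.118.
Path (b) isothermal: W = P₁V₁ ln(V₂/V₁) → W_b/(P₁V₁) = 1.482.
W_a / W_b = 1.118 / 1.482 = 0.7544.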